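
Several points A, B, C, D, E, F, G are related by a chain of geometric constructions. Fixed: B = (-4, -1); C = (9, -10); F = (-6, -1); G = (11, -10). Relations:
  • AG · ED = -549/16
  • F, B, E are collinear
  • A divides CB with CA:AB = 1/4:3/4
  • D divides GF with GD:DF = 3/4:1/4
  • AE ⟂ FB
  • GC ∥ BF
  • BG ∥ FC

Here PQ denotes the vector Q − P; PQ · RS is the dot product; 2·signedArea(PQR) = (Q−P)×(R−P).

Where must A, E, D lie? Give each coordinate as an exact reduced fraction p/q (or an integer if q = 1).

1. A_x = 23/4  [A divides CB with CA:AB = 1/4:3/4]
2. A_y = -31/4  [A divides CB with CA:AB = 1/4:3/4]
   → A = (23/4, -31/4)
3. E_x = 23/4  [F, B, E are collinear ∩ AE ⟂ FB]
4. E_y = -1  [F, B, E are collinear ∩ AE ⟂ FB]
   → E = (23/4, -1)
5. D_x = -7/4  [D divides GF with GD:DF = 3/4:1/4]
6. D_y = -13/4  [D divides GF with GD:DF = 3/4:1/4]
   → D = (-7/4, -13/4)

A = (23/4, -31/4)
D = (-7/4, -13/4)
E = (23/4, -1)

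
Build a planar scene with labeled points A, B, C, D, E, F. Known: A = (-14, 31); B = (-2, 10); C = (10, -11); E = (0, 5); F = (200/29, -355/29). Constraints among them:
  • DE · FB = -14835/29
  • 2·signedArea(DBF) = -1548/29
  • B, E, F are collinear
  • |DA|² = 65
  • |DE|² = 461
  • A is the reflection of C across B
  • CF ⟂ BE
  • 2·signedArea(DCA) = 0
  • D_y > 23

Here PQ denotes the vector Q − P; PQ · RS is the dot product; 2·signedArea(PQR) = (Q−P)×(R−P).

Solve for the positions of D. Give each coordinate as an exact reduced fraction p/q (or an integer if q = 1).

D = (-10, 24)

1. D_x = -10  [2·signedArea(DCA) = 0 ∩ 2·signedArea(DBF) = -1548/29]
2. D_y = 24  [2·signedArea(DCA) = 0 ∩ 2·signedArea(DBF) = -1548/29]
   → D = (-10, 24)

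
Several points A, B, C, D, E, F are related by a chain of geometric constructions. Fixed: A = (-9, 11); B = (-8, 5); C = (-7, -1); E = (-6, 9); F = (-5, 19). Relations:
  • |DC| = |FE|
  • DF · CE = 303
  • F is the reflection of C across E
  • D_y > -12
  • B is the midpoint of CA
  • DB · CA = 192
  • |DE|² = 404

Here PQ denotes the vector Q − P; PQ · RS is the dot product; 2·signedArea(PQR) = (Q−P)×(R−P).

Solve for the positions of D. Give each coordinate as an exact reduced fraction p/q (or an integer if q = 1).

1. D_x = -8  [DF · CE = 303 ∩ DB · CA = 192]
2. D_y = -11  [DF · CE = 303 ∩ DB · CA = 192]
   → D = (-8, -11)

D = (-8, -11)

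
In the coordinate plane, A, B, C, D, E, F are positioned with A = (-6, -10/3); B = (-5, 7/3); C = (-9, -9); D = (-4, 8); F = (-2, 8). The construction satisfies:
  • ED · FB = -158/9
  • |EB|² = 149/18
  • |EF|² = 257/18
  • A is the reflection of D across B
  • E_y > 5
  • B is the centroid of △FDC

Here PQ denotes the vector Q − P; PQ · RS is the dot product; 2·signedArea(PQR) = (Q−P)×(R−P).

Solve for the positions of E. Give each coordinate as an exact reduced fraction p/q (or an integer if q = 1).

1. E_x = -9/2  [line 3·x + 17/3·y + -142/9 = 0 ∩ |EF|² = 257/18]
2. E_y = 31/6  [line 3·x + 17/3·y + -142/9 = 0 ∩ |EF|² = 257/18]
   → E = (-9/2, 31/6)

E = (-9/2, 31/6)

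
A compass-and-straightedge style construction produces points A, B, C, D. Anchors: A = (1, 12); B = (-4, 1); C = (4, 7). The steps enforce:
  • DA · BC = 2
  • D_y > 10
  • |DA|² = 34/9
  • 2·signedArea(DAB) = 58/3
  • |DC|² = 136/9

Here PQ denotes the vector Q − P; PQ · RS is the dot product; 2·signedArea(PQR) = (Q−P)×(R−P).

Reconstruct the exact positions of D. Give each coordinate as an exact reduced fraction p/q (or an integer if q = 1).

1. D_x = 2  [2·signedArea(DAB) = 58/3 ∩ DA · BC = 2]
2. D_y = 31/3  [2·signedArea(DAB) = 58/3 ∩ DA · BC = 2]
   → D = (2, 31/3)

D = (2, 31/3)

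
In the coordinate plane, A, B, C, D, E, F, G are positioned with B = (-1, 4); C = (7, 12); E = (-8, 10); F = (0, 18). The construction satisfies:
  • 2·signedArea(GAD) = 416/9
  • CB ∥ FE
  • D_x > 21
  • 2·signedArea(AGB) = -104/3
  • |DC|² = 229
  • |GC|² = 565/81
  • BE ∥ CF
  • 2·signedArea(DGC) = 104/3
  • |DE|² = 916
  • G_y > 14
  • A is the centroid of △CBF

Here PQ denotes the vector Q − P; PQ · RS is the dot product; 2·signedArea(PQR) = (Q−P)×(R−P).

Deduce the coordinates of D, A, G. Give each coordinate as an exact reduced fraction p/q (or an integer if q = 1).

1. A_x = 2  [A is the centroid of △CBF]
2. A_y = 34/3  [A is the centroid of △CBF]
   → A = (2, 34/3)
3. G_x = 8  [line -22/3·x + 3·y + 46/3 = 0 ∩ |GC|² = 565/81]
4. G_y = 130/9  [line -22/3·x + 3·y + 46/3 = 0 ∩ |GC|² = 565/81]
   → G = (8, 130/9)
5. D_x = 22  [2·signedArea(DGC) = 104/3 ∩ 2·signedArea(GAD) = 416/9]
6. D_y = 14  [2·signedArea(DGC) = 104/3 ∩ 2·signedArea(GAD) = 416/9]
   → D = (22, 14)

A = (2, 34/3)
D = (22, 14)
G = (8, 130/9)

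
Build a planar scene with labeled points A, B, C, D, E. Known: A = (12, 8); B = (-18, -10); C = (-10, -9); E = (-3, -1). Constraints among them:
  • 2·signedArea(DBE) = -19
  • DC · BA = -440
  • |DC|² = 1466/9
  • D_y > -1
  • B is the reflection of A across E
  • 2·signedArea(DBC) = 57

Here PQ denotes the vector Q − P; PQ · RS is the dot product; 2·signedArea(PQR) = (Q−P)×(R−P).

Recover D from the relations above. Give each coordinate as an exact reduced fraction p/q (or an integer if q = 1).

D = (-1/3, -2/3)

1. D_x = -1/3  [2·signedArea(DBC) = 57 ∩ 2·signedArea(DBE) = -19]
2. D_y = -2/3  [2·signedArea(DBC) = 57 ∩ 2·signedArea(DBE) = -19]
   → D = (-1/3, -2/3)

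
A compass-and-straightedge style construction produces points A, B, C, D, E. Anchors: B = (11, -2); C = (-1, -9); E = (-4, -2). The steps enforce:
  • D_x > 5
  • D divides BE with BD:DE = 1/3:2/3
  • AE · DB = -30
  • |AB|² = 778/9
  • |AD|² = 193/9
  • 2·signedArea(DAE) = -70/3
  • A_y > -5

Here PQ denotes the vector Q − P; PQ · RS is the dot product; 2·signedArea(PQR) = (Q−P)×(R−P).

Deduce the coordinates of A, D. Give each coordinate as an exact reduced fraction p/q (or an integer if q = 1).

A = (2, -13/3)
D = (6, -2)

1. D_x = 6  [D divides BE with BD:DE = 1/3:2/3]
2. D_y = -2  [D divides BE with BD:DE = 1/3:2/3]
   → D = (6, -2)
3. A_x = 2  [AE · DB = -30 ∩ 2·signedArea(DAE) = -70/3]
4. A_y = -13/3  [AE · DB = -30 ∩ 2·signedArea(DAE) = -70/3]
   → A = (2, -13/3)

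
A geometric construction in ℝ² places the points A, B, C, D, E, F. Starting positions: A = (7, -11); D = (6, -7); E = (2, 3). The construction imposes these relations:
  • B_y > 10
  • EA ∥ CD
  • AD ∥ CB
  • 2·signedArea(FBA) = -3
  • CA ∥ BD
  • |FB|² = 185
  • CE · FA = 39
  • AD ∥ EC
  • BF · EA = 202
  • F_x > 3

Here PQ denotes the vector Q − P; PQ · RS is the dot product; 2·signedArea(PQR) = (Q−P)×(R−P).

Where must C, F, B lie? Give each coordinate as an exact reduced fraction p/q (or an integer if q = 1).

B = (0, 11)
C = (1, 7)
F = (4, -2)

1. C_x = 1  [EA ∥ CD ∩ AD ∥ EC]
2. C_y = 7  [EA ∥ CD ∩ AD ∥ EC]
   → C = (1, 7)
3. B_x = 0  [CA ∥ BD ∩ AD ∥ CB]
4. B_y = 11  [CA ∥ BD ∩ AD ∥ CB]
   → B = (0, 11)
5. F_x = 4  [2·signedArea(FBA) = -3 ∩ BF · EA = 202]
6. F_y = -2  [2·signedArea(FBA) = -3 ∩ BF · EA = 202]
   → F = (4, -2)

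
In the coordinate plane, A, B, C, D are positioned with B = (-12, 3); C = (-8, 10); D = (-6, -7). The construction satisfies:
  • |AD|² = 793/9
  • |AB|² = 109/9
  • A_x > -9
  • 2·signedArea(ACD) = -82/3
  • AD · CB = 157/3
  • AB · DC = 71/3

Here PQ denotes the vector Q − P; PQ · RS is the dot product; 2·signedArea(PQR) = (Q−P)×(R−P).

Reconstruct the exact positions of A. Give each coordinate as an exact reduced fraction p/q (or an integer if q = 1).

1. A_x = -26/3  [AD · CB = 157/3 ∩ AB · DC = 71/3]
2. A_y = 2  [AD · CB = 157/3 ∩ AB · DC = 71/3]
   → A = (-26/3, 2)

A = (-26/3, 2)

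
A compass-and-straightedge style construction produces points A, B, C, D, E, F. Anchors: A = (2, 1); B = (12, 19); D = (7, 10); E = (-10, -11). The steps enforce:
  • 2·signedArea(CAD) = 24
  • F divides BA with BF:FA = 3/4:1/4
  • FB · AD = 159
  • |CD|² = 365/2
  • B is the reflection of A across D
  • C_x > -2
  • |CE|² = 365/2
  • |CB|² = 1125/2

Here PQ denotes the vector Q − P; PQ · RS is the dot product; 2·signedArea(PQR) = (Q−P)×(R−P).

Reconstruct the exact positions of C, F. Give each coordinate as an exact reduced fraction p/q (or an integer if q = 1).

1. C_x = -3/2  [line -9·x + 5·y + -11 = 0 ∩ |CE|² = 365/2]
2. C_y = -1/2  [line -9·x + 5·y + -11 = 0 ∩ |CE|² = 365/2]
   → C = (-3/2, -1/2)
3. F_x = 9/2  [F divides BA with BF:FA = 3/4:1/4]
4. F_y = 11/2  [F divides BA with BF:FA = 3/4:1/4]
   → F = (9/2, 11/2)

C = (-3/2, -1/2)
F = (9/2, 11/2)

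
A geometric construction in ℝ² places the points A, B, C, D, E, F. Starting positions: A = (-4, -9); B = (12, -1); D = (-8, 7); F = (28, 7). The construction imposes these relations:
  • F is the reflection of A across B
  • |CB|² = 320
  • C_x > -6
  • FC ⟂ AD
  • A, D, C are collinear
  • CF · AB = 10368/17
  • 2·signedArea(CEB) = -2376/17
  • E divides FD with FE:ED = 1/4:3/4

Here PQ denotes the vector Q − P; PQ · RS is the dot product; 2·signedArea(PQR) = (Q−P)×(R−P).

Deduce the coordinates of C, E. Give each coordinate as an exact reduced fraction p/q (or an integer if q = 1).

C = (-100/17, -25/17)
E = (19, 7)

1. C_x = -100/17  [A, D, C are collinear ∩ FC ⟂ AD]
2. C_y = -25/17  [A, D, C are collinear ∩ FC ⟂ AD]
   → C = (-100/17, -25/17)
3. E_x = 19  [E divides FD with FE:ED = 1/4:3/4]
4. E_y = 7  [E divides FD with FE:ED = 1/4:3/4]
   → E = (19, 7)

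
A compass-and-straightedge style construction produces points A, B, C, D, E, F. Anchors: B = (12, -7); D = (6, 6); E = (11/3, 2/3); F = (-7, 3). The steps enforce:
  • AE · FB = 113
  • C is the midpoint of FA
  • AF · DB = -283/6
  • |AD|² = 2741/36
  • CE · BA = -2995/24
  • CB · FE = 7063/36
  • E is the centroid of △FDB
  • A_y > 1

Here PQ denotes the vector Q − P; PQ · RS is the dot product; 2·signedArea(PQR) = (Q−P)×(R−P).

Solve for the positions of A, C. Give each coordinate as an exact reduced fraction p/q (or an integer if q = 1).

A = (-5/3, 11/6)
C = (-13/3, 29/12)

1. A_x = -5/3  [AF · DB = -283/6 ∩ AE · FB = 113]
2. A_y = 11/6  [AF · DB = -283/6 ∩ AE · FB = 113]
   → A = (-5/3, 11/6)
3. C_x = -13/3  [C is the midpoint of FA]
4. C_y = 29/12  [C is the midpoint of FA]
   → C = (-13/3, 29/12)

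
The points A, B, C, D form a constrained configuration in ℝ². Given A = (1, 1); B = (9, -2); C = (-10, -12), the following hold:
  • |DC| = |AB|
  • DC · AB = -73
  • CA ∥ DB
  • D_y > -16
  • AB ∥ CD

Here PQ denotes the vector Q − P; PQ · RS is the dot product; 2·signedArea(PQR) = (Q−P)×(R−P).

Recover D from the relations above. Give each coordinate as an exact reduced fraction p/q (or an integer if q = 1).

1. D_x = -2  [CA ∥ DB ∩ AB ∥ CD]
2. D_y = -15  [CA ∥ DB ∩ AB ∥ CD]
   → D = (-2, -15)

D = (-2, -15)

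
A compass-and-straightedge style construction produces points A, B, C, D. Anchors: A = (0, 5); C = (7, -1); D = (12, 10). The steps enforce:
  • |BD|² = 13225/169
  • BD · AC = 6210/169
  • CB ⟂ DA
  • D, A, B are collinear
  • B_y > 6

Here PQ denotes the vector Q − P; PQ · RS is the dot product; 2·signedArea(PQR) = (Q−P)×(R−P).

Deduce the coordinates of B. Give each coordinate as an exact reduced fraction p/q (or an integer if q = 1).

B = (648/169, 1115/169)

1. B_x = 648/169  [D, A, B are collinear ∩ CB ⟂ DA]
2. B_y = 1115/169  [D, A, B are collinear ∩ CB ⟂ DA]
   → B = (648/169, 1115/169)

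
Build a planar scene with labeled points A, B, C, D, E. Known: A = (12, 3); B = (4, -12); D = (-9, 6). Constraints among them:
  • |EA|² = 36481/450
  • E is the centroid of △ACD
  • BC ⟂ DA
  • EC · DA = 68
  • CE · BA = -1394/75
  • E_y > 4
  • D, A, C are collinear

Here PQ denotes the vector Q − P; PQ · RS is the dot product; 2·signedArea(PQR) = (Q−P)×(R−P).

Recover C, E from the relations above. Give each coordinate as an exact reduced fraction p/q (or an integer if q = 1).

C = (313/50, 191/50)
E = (463/150, 641/150)

1. C_x = 313/50  [D, A, C are collinear ∩ BC ⟂ DA]
2. C_y = 191/50  [D, A, C are collinear ∩ BC ⟂ DA]
   → C = (313/50, 191/50)
3. E_x = 463/150  [E is the centroid of △ACD]
4. E_y = 641/150  [E is the centroid of △ACD]
   → E = (463/150, 641/150)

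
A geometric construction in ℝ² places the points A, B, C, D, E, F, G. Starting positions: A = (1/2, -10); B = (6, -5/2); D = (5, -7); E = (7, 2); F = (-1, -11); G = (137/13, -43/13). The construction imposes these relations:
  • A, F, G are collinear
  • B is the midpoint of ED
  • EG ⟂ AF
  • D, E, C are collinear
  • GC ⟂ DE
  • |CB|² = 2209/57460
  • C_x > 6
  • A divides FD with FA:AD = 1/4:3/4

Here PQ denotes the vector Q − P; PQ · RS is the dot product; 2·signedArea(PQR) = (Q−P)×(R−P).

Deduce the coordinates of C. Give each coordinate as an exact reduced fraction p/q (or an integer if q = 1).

C = (6677/1105, -2551/1105)

1. C_x = 6677/1105  [D, E, C are collinear ∩ GC ⟂ DE]
2. C_y = -2551/1105  [D, E, C are collinear ∩ GC ⟂ DE]
   → C = (6677/1105, -2551/1105)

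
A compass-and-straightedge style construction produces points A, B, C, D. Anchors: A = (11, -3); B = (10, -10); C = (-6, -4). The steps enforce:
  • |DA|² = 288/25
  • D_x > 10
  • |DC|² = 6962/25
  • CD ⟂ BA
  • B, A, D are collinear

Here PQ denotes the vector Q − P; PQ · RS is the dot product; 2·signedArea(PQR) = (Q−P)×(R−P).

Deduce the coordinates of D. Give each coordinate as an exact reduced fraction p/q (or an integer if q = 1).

1. D_x = 263/25  [B, A, D are collinear ∩ CD ⟂ BA]
2. D_y = -159/25  [B, A, D are collinear ∩ CD ⟂ BA]
   → D = (263/25, -159/25)

D = (263/25, -159/25)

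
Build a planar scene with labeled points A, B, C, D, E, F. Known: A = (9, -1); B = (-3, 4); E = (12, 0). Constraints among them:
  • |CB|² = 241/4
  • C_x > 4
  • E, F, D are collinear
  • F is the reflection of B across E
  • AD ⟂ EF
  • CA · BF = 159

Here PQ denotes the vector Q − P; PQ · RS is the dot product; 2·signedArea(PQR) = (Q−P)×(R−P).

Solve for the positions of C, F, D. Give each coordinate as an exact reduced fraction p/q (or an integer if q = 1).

C = (9/2, 2)
D = (2277/241, 164/241)
F = (27, -4)

1. F_x = 27  [F is the reflection of B across E]
2. F_y = -4  [F is the reflection of B across E]
   → F = (27, -4)
3. D_x = 2277/241  [E, F, D are collinear ∩ AD ⟂ EF]
4. D_y = 164/241  [E, F, D are collinear ∩ AD ⟂ EF]
   → D = (2277/241, 164/241)
5. C_x = 9/2  [line -30·x + 8·y + 119 = 0 ∩ |CB|² = 241/4]
6. C_y = 2  [line -30·x + 8·y + 119 = 0 ∩ |CB|² = 241/4]
   → C = (9/2, 2)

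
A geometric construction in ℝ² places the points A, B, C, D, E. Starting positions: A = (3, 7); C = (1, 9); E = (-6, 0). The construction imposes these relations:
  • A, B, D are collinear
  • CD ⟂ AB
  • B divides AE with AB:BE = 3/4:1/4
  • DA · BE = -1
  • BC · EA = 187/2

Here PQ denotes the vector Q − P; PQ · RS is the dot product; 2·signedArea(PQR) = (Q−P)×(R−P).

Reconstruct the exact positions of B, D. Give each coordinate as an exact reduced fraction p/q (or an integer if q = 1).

B = (-15/4, 7/4)
D = (177/65, 441/65)

1. B_x = -15/4  [B divides AE with AB:BE = 3/4:1/4]
2. B_y = 7/4  [B divides AE with AB:BE = 3/4:1/4]
   → B = (-15/4, 7/4)
3. D_x = 177/65  [A, B, D are collinear ∩ CD ⟂ AB]
4. D_y = 441/65  [A, B, D are collinear ∩ CD ⟂ AB]
   → D = (177/65, 441/65)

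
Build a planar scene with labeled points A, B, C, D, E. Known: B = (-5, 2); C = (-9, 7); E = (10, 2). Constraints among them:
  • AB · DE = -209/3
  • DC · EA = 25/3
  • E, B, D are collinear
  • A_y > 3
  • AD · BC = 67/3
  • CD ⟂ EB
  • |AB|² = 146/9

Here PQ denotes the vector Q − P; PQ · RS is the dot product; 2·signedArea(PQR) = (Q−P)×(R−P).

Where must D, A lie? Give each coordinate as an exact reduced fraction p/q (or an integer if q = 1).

1. D_x = -9  [E, B, D are collinear ∩ CD ⟂ EB]
2. D_y = 2  [E, B, D are collinear ∩ CD ⟂ EB]
   → D = (-9, 2)
3. A_x = -4/3  [AD · BC = 67/3 ∩ DC · EA = 25/3]
4. A_y = 11/3  [AD · BC = 67/3 ∩ DC · EA = 25/3]
   → A = (-4/3, 11/3)

A = (-4/3, 11/3)
D = (-9, 2)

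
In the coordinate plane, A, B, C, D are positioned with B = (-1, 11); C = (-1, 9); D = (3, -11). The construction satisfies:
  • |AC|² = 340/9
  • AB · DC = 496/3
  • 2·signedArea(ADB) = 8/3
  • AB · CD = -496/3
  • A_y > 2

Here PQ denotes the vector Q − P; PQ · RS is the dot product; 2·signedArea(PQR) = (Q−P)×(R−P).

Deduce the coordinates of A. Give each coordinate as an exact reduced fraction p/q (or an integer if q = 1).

A = (1/3, 3)

1. A_x = 1/3  [AB · CD = -496/3 ∩ 2·signedArea(ADB) = 8/3]
2. A_y = 3  [AB · CD = -496/3 ∩ 2·signedArea(ADB) = 8/3]
   → A = (1/3, 3)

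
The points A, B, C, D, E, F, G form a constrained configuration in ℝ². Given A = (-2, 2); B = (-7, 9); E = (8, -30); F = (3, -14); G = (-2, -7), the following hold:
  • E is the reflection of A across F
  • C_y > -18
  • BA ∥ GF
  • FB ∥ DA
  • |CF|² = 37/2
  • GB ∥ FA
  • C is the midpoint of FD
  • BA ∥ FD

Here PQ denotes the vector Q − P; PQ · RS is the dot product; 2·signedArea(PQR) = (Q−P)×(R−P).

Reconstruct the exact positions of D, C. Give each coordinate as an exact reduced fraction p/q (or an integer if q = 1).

1. D_x = 8  [FB ∥ DA ∩ BA ∥ FD]
2. D_y = -21  [FB ∥ DA ∩ BA ∥ FD]
   → D = (8, -21)
3. C_x = 11/2  [C is the midpoint of FD]
4. C_y = -35/2  [C is the midpoint of FD]
   → C = (11/2, -35/2)

C = (11/2, -35/2)
D = (8, -21)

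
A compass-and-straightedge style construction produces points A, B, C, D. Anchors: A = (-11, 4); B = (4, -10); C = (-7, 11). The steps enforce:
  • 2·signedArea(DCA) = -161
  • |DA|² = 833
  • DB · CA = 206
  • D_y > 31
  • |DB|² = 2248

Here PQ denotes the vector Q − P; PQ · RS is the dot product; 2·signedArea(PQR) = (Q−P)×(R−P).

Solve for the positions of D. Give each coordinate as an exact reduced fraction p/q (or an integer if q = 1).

D = (-18, 32)

1. D_x = -18  [2·signedArea(DCA) = -161 ∩ DB · CA = 206]
2. D_y = 32  [2·signedArea(DCA) = -161 ∩ DB · CA = 206]
   → D = (-18, 32)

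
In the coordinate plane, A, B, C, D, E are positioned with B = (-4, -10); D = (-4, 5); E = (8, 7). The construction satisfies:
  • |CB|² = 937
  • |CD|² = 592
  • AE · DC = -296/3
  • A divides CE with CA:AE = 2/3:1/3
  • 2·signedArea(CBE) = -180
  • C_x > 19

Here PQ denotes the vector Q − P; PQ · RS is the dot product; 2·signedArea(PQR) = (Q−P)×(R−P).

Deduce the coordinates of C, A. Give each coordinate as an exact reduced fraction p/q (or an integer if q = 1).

A = (12, 23/3)
C = (20, 9)

1. C_x = 20  [line -17·x + 12·y + 232 = 0 ∩ |CD|² = 592]
2. C_y = 9  [line -17·x + 12·y + 232 = 0 ∩ |CD|² = 592]
   → C = (20, 9)
3. A_x = 12  [A divides CE with CA:AE = 2/3:1/3]
4. A_y = 23/3  [A divides CE with CA:AE = 2/3:1/3]
   → A = (12, 23/3)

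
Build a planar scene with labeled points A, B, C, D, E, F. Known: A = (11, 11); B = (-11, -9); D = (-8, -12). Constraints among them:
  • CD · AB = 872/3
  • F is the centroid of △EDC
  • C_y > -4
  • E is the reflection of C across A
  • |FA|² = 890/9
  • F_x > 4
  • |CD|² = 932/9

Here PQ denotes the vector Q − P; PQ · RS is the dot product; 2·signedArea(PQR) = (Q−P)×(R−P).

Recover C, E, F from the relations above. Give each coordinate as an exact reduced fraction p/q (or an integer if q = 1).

1. C_x = -8/3  [line 22·x + 20·y + 376/3 = 0 ∩ |CD|² = 932/9]
2. C_y = -10/3  [line 22·x + 20·y + 376/3 = 0 ∩ |CD|² = 932/9]
   → C = (-8/3, -10/3)
3. E_x = 74/3  [E is the reflection of C across A]
4. E_y = 76/3  [E is the reflection of C across A]
   → E = (74/3, 76/3)
5. F_x = 14/3  [F is the centroid of △EDC]
6. F_y = 10/3  [F is the centroid of △EDC]
   → F = (14/3, 10/3)

C = (-8/3, -10/3)
E = (74/3, 76/3)
F = (14/3, 10/3)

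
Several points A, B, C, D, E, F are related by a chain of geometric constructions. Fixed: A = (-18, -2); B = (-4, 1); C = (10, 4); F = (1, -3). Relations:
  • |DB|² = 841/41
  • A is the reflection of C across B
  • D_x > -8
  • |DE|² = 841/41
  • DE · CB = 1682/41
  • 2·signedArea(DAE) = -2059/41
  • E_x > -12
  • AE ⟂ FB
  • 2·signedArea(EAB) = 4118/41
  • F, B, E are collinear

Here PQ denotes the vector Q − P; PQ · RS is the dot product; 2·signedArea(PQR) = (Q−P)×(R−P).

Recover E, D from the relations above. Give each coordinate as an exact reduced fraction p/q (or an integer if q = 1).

1. E_x = -454/41  [F, B, E are collinear ∩ AE ⟂ FB]
2. E_y = 273/41  [F, B, E are collinear ∩ AE ⟂ FB]
   → E = (-454/41, 273/41)
3. D_x = -309/41  [2·signedArea(DAE) = -2059/41 ∩ DE · CB = 1682/41]
4. D_y = 157/41  [2·signedArea(DAE) = -2059/41 ∩ DE · CB = 1682/41]
   → D = (-309/41, 157/41)

D = (-309/41, 157/41)
E = (-454/41, 273/41)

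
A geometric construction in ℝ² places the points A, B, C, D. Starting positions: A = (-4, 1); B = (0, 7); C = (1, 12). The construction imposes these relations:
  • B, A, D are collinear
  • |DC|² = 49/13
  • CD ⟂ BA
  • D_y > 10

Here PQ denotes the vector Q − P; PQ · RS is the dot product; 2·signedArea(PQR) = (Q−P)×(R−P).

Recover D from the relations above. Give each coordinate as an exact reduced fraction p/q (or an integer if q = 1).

1. D_x = 34/13  [B, A, D are collinear ∩ CD ⟂ BA]
2. D_y = 142/13  [B, A, D are collinear ∩ CD ⟂ BA]
   → D = (34/13, 142/13)

D = (34/13, 142/13)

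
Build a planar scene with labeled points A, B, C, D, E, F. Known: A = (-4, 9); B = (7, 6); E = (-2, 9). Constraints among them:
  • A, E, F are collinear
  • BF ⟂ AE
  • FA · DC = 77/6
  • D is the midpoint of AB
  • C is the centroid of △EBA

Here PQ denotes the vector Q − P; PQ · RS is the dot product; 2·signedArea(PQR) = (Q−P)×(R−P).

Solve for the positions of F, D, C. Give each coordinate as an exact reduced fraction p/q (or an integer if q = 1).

C = (1/3, 8)
D = (3/2, 15/2)
F = (7, 9)

1. F_x = 7  [A, E, F are collinear ∩ BF ⟂ AE]
2. F_y = 9  [A, E, F are collinear ∩ BF ⟂ AE]
   → F = (7, 9)
3. D_x = 3/2  [D is the midpoint of AB]
4. D_y = 15/2  [D is the midpoint of AB]
   → D = (3/2, 15/2)
5. C_x = 1/3  [C is the centroid of △EBA]
6. C_y = 8  [C is the centroid of △EBA]
   → C = (1/3, 8)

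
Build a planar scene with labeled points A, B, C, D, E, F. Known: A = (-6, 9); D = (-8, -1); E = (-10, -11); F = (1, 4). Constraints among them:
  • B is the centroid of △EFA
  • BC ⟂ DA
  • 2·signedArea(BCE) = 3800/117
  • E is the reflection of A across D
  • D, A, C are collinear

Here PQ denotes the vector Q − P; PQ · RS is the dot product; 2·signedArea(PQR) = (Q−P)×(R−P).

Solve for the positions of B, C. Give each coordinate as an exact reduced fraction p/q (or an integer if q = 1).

1. B_x = -5  [B is the centroid of △EFA]
2. B_y = 2/3  [B is the centroid of △EFA]
   → B = (-5, 2/3)
3. C_x = -295/39  [D, A, C are collinear ∩ BC ⟂ DA]
4. C_y = 46/39  [D, A, C are collinear ∩ BC ⟂ DA]
   → C = (-295/39, 46/39)

B = (-5, 2/3)
C = (-295/39, 46/39)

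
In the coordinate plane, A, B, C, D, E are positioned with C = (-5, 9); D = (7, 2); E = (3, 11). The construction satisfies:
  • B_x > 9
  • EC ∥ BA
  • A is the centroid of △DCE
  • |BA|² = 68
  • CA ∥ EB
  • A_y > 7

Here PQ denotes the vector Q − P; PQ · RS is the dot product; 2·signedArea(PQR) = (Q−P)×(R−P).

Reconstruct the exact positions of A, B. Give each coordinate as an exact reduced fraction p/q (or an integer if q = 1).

1. A_x = 5/3  [A is the centroid of △DCE]
2. A_y = 22/3  [A is the centroid of △DCE]
   → A = (5/3, 22/3)
3. B_x = 29/3  [EC ∥ BA ∩ CA ∥ EB]
4. B_y = 28/3  [EC ∥ BA ∩ CA ∥ EB]
   → B = (29/3, 28/3)

A = (5/3, 22/3)
B = (29/3, 28/3)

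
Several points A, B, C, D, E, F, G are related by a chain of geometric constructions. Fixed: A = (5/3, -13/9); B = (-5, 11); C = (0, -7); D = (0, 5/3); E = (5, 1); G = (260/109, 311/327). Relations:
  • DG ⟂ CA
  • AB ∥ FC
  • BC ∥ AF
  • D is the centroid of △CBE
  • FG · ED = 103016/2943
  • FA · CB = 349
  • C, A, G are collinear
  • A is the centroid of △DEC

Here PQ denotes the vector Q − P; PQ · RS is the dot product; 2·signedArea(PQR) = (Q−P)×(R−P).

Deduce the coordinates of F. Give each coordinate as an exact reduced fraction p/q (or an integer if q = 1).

F = (20/3, -175/9)

1. F_x = 20/3  [AB ∥ FC ∩ BC ∥ AF]
2. F_y = -175/9  [AB ∥ FC ∩ BC ∥ AF]
   → F = (20/3, -175/9)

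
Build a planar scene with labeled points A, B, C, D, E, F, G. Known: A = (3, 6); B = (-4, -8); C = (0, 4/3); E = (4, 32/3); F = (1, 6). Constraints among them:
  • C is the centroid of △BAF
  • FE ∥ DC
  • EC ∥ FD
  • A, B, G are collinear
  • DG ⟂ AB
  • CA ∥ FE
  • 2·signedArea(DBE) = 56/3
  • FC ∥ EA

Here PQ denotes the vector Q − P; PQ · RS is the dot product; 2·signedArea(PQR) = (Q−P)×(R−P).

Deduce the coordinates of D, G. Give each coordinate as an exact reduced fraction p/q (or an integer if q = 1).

D = (-3, -10/3)
G = (-29/15, -58/15)

1. D_x = -3  [FE ∥ DC ∩ EC ∥ FD]
2. D_y = -10/3  [FE ∥ DC ∩ EC ∥ FD]
   → D = (-3, -10/3)
3. G_x = -29/15  [A, B, G are collinear ∩ DG ⟂ AB]
4. G_y = -58/15  [A, B, G are collinear ∩ DG ⟂ AB]
   → G = (-29/15, -58/15)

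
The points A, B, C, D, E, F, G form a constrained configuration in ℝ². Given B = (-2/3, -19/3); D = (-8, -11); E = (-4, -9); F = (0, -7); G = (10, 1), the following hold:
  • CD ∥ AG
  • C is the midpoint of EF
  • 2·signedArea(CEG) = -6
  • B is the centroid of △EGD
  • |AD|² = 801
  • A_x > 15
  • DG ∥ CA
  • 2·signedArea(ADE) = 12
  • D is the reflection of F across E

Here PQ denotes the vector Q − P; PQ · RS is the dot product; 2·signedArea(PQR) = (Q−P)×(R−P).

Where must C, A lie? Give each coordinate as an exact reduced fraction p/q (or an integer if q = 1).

1. C_x = -2  [C is the midpoint of EF]
2. C_y = -8  [C is the midpoint of EF]
   → C = (-2, -8)
3. A_x = 16  [CD ∥ AG ∩ DG ∥ CA]
4. A_y = 4  [CD ∥ AG ∩ DG ∥ CA]
   → A = (16, 4)

A = (16, 4)
C = (-2, -8)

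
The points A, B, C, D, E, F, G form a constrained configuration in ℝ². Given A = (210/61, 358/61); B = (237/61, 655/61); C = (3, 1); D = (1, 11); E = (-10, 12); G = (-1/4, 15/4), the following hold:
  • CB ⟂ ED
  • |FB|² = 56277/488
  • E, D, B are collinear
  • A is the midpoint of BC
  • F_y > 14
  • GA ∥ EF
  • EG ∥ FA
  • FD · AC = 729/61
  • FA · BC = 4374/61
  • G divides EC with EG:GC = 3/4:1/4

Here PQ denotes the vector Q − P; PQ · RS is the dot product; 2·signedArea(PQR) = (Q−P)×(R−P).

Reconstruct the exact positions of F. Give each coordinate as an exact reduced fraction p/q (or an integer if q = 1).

F = (-1539/244, 3445/244)

1. F_x = -1539/244  [EG ∥ FA ∩ GA ∥ EF]
2. F_y = 3445/244  [EG ∥ FA ∩ GA ∥ EF]
   → F = (-1539/244, 3445/244)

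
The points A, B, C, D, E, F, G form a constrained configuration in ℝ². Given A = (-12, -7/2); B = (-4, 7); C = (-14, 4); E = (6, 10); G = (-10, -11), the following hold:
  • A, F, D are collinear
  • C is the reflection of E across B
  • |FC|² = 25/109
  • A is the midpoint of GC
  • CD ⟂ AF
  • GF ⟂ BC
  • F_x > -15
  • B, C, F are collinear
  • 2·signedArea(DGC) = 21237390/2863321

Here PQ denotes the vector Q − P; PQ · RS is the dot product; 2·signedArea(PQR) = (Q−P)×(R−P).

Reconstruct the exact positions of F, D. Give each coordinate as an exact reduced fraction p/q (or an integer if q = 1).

1. F_x = -1576/109  [B, C, F are collinear ∩ GF ⟂ BC]
2. F_y = 421/109  [B, C, F are collinear ∩ GF ⟂ BC]
   → F = (-1576/109, 421/109)
3. D_x = -41386544/2863321  [A, F, D are collinear ∩ CD ⟂ AF]
4. D_y = 11019124/2863321  [A, F, D are collinear ∩ CD ⟂ AF]
   → D = (-41386544/2863321, 11019124/2863321)

D = (-41386544/2863321, 11019124/2863321)
F = (-1576/109, 421/109)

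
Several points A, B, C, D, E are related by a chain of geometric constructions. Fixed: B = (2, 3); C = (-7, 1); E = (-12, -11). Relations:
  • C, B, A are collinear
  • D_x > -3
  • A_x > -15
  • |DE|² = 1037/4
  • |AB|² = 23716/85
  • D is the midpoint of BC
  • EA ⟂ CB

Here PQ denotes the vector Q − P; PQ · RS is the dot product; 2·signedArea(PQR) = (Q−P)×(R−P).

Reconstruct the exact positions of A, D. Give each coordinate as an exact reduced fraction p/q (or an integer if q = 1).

A = (-1216/85, -53/85)
D = (-5/2, 2)

1. A_x = -1216/85  [C, B, A are collinear ∩ EA ⟂ CB]
2. A_y = -53/85  [C, B, A are collinear ∩ EA ⟂ CB]
   → A = (-1216/85, -53/85)
3. D_x = -5/2  [D is the midpoint of BC]
4. D_y = 2  [D is the midpoint of BC]
   → D = (-5/2, 2)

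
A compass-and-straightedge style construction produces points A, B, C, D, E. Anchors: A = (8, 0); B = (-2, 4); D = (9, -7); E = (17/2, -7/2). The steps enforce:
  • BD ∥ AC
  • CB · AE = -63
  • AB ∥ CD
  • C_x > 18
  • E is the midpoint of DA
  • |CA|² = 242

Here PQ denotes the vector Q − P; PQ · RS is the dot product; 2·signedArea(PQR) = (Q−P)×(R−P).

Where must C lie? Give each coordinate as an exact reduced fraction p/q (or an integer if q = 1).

1. C_x = 19  [AB ∥ CD ∩ BD ∥ AC]
2. C_y = -11  [AB ∥ CD ∩ BD ∥ AC]
   → C = (19, -11)

C = (19, -11)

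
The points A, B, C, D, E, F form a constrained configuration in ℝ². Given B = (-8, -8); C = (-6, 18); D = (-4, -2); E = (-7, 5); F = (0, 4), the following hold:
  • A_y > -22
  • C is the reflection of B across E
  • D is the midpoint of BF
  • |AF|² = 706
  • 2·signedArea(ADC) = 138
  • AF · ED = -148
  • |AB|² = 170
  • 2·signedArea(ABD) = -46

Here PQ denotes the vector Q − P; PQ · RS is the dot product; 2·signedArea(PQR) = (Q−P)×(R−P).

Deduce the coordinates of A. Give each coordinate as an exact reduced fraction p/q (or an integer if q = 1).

1. A_x = -9  [2·signedArea(ADC) = 138 ∩ 2·signedArea(ABD) = -46]
2. A_y = -21  [2·signedArea(ADC) = 138 ∩ 2·signedArea(ABD) = -46]
   → A = (-9, -21)

A = (-9, -21)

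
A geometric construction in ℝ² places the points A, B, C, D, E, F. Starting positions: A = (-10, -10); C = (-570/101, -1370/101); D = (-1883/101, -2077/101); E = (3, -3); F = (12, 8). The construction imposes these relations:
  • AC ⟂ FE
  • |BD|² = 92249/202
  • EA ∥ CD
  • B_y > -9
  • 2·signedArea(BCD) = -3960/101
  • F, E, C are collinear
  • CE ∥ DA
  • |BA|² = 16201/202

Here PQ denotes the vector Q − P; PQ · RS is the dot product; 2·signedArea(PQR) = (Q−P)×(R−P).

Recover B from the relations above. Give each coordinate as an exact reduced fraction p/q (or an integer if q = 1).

B = (-249/202, -1651/202)

1. B_x = -249/202  [line 7·x + -13·y + -9860/101 = 0 ∩ |BD|² = 92249/202]
2. B_y = -1651/202  [line 7·x + -13·y + -9860/101 = 0 ∩ |BD|² = 92249/202]
   → B = (-249/202, -1651/202)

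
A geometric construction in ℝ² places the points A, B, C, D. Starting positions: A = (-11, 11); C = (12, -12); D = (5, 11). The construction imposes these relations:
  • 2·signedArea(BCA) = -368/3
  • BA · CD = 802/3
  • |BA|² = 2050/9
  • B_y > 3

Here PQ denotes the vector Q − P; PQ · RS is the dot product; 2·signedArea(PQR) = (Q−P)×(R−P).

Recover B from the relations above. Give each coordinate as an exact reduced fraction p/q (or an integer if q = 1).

1. B_x = 2  [BA · CD = 802/3 ∩ 2·signedArea(BCA) = -368/3]
2. B_y = 10/3  [BA · CD = 802/3 ∩ 2·signedArea(BCA) = -368/3]
   → B = (2, 10/3)

B = (2, 10/3)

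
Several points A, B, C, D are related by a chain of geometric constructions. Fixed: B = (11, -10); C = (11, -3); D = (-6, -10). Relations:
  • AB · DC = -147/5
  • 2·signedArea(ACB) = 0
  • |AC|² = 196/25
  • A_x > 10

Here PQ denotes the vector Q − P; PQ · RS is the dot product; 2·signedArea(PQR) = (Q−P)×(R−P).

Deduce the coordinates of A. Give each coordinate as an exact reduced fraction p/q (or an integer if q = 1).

A = (11, -29/5)

1. A_x = 11  [2·signedArea(ACB) = 0 ∩ AB · DC = -147/5]
2. A_y = -29/5  [2·signedArea(ACB) = 0 ∩ AB · DC = -147/5]
   → A = (11, -29/5)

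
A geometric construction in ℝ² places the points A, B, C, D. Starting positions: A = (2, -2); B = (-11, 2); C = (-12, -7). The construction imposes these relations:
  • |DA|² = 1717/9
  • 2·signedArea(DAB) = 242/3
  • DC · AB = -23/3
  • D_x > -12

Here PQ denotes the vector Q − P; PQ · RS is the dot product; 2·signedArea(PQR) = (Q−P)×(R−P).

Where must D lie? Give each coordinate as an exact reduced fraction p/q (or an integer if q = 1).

D = (-35/3, -4)

1. D_x = -35/3  [2·signedArea(DAB) = 242/3 ∩ DC · AB = -23/3]
2. D_y = -4  [2·signedArea(DAB) = 242/3 ∩ DC · AB = -23/3]
   → D = (-35/3, -4)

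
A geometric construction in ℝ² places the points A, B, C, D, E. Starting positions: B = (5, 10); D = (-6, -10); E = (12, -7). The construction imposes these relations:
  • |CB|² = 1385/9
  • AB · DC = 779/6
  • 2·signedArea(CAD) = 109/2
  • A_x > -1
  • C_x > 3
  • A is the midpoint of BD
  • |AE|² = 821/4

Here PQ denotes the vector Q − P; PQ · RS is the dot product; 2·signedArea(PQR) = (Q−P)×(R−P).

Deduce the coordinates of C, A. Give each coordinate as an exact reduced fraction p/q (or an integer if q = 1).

1. A_x = -1/2  [A is the midpoint of BD]
2. A_y = 0  [A is the midpoint of BD]
   → A = (-1/2, 0)
3. C_x = 11/3  [2·signedArea(CAD) = 109/2 ∩ AB · DC = 779/6]
4. C_y = -7/3  [2·signedArea(CAD) = 109/2 ∩ AB · DC = 779/6]
   → C = (11/3, -7/3)

A = (-1/2, 0)
C = (11/3, -7/3)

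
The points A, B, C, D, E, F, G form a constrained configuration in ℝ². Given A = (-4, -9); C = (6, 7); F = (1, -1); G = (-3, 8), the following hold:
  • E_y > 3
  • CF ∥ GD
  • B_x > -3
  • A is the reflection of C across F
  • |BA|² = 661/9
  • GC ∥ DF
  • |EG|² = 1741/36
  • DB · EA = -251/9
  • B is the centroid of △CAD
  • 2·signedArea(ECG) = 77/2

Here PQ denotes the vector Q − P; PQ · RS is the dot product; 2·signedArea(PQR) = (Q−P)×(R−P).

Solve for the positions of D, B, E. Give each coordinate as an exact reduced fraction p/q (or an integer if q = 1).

B = (-2, -2/3)
D = (-8, 0)
E = (2, 19/6)

1. D_x = -8  [GC ∥ DF ∩ CF ∥ GD]
2. D_y = 0  [GC ∥ DF ∩ CF ∥ GD]
   → D = (-8, 0)
3. B_x = -2  [B is the centroid of △CAD]
4. B_y = -2/3  [B is the centroid of △CAD]
   → B = (-2, -2/3)
5. E_x = 2  [2·signedArea(ECG) = 77/2 ∩ DB · EA = -251/9]
6. E_y = 19/6  [2·signedArea(ECG) = 77/2 ∩ DB · EA = -251/9]
   → E = (2, 19/6)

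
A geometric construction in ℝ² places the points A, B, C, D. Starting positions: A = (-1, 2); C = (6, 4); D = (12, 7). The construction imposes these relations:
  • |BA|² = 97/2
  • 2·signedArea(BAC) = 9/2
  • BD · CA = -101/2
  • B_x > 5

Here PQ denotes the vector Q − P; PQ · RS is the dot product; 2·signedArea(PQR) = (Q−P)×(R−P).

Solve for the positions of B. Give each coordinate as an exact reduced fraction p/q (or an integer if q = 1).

B = (11/2, 9/2)

1. B_x = 11/2  [2·signedArea(BAC) = 9/2 ∩ BD · CA = -101/2]
2. B_y = 9/2  [2·signedArea(BAC) = 9/2 ∩ BD · CA = -101/2]
   → B = (11/2, 9/2)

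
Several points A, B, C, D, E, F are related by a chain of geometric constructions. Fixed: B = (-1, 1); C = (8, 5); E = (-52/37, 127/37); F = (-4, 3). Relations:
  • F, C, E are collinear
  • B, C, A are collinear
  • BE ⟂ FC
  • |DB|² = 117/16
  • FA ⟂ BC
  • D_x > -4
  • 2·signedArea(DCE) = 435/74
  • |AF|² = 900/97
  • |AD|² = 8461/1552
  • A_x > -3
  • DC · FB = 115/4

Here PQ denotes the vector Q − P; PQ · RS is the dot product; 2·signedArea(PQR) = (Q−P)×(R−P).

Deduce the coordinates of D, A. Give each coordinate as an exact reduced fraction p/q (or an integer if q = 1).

1. D_x = -13/4  [DC · FB = 115/4 ∩ 2·signedArea(DCE) = 435/74]
2. D_y = 5/2  [DC · FB = 115/4 ∩ 2·signedArea(DCE) = 435/74]
   → D = (-13/4, 5/2)
3. A_x = -268/97  [B, C, A are collinear ∩ FA ⟂ BC]
4. A_y = 21/97  [B, C, A are collinear ∩ FA ⟂ BC]
   → A = (-268/97, 21/97)

A = (-268/97, 21/97)
D = (-13/4, 5/2)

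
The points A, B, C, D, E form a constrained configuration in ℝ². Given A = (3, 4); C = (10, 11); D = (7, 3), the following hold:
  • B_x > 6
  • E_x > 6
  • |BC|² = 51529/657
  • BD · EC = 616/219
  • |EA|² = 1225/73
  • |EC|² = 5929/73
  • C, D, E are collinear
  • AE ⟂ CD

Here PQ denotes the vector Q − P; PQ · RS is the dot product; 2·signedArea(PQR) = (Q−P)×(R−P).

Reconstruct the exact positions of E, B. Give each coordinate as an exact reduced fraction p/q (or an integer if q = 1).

B = (503/73, 593/219)
E = (499/73, 187/73)

1. E_x = 499/73  [C, D, E are collinear ∩ AE ⟂ CD]
2. E_y = 187/73  [C, D, E are collinear ∩ AE ⟂ CD]
   → E = (499/73, 187/73)
3. B_x = 503/73  [line -231/73·x + -616/73·y + 9779/219 = 0 ∩ |BC|² = 51529/657]
4. B_y = 593/219  [line -231/73·x + -616/73·y + 9779/219 = 0 ∩ |BC|² = 51529/657]
   → B = (503/73, 593/219)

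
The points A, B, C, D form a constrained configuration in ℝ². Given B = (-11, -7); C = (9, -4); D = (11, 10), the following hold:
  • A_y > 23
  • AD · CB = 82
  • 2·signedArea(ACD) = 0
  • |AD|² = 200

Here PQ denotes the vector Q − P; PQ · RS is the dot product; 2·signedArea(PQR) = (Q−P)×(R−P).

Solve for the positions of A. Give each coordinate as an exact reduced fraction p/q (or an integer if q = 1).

A = (13, 24)

1. A_x = 13  [2·signedArea(ACD) = 0 ∩ AD · CB = 82]
2. A_y = 24  [2·signedArea(ACD) = 0 ∩ AD · CB = 82]
   → A = (13, 24)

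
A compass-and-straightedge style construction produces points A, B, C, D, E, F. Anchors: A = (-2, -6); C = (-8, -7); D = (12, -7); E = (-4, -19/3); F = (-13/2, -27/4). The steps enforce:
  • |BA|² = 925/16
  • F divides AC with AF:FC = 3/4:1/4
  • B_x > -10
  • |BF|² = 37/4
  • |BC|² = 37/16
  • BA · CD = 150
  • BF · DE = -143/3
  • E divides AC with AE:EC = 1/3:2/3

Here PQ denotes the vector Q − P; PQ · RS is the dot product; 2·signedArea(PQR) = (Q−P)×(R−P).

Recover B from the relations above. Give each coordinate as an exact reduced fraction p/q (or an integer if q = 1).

B = (-19/2, -29/4)

1. B_x = -19/2  [BF · DE = -143/3 ∩ BA · CD = 150]
2. B_y = -29/4  [BF · DE = -143/3 ∩ BA · CD = 150]
   → B = (-19/2, -29/4)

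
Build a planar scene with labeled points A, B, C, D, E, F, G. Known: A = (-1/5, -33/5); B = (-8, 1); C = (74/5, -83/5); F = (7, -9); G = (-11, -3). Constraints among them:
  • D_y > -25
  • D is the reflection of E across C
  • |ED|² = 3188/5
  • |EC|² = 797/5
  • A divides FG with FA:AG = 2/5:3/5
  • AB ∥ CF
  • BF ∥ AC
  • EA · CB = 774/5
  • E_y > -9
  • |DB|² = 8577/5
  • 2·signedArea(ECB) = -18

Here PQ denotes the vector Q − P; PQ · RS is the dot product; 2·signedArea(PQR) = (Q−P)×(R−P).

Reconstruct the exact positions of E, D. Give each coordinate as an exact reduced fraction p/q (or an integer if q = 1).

1. E_x = 26/5  [2·signedArea(ECB) = -18 ∩ EA · CB = 774/5]
2. E_y = -42/5  [2·signedArea(ECB) = -18 ∩ EA · CB = 774/5]
   → E = (26/5, -42/5)
3. D_x = 122/5  [D is the reflection of E across C]
4. D_y = -124/5  [D is the reflection of E across C]
   → D = (122/5, -124/5)

D = (122/5, -124/5)
E = (26/5, -42/5)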